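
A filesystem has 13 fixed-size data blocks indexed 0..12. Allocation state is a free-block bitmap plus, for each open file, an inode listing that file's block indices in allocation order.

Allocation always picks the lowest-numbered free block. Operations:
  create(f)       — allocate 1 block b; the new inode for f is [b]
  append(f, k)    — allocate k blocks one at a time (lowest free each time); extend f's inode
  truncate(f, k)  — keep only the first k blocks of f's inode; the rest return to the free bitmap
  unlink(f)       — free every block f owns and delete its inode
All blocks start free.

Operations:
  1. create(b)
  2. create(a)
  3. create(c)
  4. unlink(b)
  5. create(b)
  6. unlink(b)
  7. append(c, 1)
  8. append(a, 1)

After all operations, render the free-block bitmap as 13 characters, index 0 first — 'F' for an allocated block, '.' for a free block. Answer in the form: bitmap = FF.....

bitmap = FFFF.........

create(b): bitmap=F............ | b=[0]
create(a): bitmap=FF........... | a=[1] b=[0]
create(c): bitmap=FFF.......... | a=[1] b=[0] c=[2]
unlink(b): bitmap=.FF.......... | a=[1] c=[2]
create(b): bitmap=FFF.......... | a=[1] b=[0] c=[2]
unlink(b): bitmap=.FF.......... | a=[1] c=[2]
append(c, 1): bitmap=FFF.......... | a=[1] c=[2, 0]
append(a, 1): bitmap=FFFF......... | a=[1, 3] c=[2, 0]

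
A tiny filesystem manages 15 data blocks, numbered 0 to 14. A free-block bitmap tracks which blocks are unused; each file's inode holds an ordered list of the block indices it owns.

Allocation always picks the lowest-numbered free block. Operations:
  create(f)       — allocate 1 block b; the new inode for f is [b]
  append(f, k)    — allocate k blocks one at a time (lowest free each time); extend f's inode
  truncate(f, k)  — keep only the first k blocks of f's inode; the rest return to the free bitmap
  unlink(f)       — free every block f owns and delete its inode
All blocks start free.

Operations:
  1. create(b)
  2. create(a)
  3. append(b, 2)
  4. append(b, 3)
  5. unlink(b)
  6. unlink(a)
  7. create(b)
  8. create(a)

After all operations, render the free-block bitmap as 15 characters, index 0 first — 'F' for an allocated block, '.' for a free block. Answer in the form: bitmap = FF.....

  1. create(b)  ⇒  F..............  {b→[0]}
  2. create(a)  ⇒  FF.............  {a→[1]; b→[0]}
  3. append(b, 2)  ⇒  FFFF...........  {a→[1]; b→[0, 2, 3]}
  4. append(b, 3)  ⇒  FFFFFFF........  {a→[1]; b→[0, 2, 3, 4, 5, 6]}
  5. unlink(b)  ⇒  .F.............  {a→[1]}
  6. unlink(a)  ⇒  ...............  {}
  7. create(b)  ⇒  F..............  {b→[0]}
  8. create(a)  ⇒  FF.............  {a→[1]; b→[0]}

bitmap = FF.............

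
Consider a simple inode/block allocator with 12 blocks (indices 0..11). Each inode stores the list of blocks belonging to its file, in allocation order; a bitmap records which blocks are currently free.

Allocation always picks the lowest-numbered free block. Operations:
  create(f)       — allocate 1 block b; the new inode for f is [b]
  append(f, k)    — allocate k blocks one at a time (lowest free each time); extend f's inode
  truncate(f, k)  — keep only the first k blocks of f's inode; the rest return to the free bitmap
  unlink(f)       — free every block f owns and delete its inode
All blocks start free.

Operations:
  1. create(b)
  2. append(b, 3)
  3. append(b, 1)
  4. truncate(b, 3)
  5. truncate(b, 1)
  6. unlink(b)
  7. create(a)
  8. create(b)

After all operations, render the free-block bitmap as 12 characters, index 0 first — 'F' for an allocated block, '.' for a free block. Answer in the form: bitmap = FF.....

create(b): bitmap=F........... | b=[0]
append(b, 3): bitmap=FFFF........ | b=[0, 1, 2, 3]
append(b, 1): bitmap=FFFFF....... | b=[0, 1, 2, 3, 4]
truncate(b, 3): bitmap=FFF......... | b=[0, 1, 2]
truncate(b, 1): bitmap=F........... | b=[0]
unlink(b): bitmap=............ | 
create(a): bitmap=F........... | a=[0]
create(b): bitmap=FF.......... | a=[0] b=[1]

bitmap = FF..........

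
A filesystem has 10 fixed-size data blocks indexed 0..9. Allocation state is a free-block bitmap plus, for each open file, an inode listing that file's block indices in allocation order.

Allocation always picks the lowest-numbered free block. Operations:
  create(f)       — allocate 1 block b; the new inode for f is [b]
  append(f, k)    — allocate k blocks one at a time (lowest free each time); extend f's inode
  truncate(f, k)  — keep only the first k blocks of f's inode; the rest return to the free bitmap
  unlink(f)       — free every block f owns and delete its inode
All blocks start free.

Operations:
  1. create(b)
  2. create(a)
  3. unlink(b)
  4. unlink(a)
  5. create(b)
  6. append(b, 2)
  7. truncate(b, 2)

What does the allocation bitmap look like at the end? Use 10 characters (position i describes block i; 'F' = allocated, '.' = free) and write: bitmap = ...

[1] create(b) — b=0 (map F.........)
[2] create(a) — a=1 b=0 (map FF........)
[3] unlink(b) — a=1 (map .F........)
[4] unlink(a) —  (map ..........)
[5] create(b) — b=0 (map F.........)
[6] append(b, 2) — b=0,1,2 (map FFF.......)
[7] truncate(b, 2) — b=0,1 (map FF........)

bitmap = FF........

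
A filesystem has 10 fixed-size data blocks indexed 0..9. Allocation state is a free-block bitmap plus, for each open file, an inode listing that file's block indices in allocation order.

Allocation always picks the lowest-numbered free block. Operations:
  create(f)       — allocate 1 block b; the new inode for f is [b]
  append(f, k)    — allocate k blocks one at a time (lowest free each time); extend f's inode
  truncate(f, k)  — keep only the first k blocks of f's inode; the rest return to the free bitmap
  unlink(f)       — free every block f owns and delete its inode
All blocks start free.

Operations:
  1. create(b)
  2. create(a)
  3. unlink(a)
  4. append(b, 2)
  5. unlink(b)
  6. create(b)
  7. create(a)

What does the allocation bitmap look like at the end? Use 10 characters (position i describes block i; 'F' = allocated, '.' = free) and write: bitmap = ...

create(b): bitmap=F......... | b=[0]
create(a): bitmap=FF........ | a=[1] b=[0]
unlink(a): bitmap=F......... | b=[0]
append(b, 2): bitmap=FFF....... | b=[0, 1, 2]
unlink(b): bitmap=.......... | 
create(b): bitmap=F......... | b=[0]
create(a): bitmap=FF........ | a=[1] b=[0]

bitmap = FF........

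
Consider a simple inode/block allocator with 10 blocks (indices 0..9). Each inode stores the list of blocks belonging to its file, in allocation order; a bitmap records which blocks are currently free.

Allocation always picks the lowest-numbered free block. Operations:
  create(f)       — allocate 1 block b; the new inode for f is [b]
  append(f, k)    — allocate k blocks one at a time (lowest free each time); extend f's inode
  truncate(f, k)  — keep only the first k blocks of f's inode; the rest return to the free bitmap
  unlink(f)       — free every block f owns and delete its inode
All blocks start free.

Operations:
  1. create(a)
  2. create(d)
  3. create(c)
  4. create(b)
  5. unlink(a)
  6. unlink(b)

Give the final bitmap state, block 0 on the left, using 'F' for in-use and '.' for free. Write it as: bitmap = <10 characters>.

[1] create(a) — a=0 (map F.........)
[2] create(d) — a=0 d=1 (map FF........)
[3] create(c) — a=0 c=2 d=1 (map FFF.......)
[4] create(b) — a=0 b=3 c=2 d=1 (map FFFF......)
[5] unlink(a) — b=3 c=2 d=1 (map .FFF......)
[6] unlink(b) — c=2 d=1 (map .FF.......)

bitmap = .FF.......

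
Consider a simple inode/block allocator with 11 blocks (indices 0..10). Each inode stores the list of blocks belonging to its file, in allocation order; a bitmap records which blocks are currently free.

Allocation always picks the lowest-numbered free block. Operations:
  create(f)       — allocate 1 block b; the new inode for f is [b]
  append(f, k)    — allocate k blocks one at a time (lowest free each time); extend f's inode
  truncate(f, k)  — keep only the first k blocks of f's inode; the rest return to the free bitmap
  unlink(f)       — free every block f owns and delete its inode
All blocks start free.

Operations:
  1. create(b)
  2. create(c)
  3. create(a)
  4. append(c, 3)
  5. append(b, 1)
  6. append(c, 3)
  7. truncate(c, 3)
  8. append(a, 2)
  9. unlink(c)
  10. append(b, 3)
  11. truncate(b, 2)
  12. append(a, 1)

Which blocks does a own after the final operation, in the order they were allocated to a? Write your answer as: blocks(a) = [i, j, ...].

[1] create(b) — b=0 (map F..........)
[2] create(c) — b=0 c=1 (map FF.........)
[3] create(a) — a=2 b=0 c=1 (map FFF........)
[4] append(c, 3) — a=2 b=0 c=1,3,4,5 (map FFFFFF.....)
[5] append(b, 1) — a=2 b=0,6 c=1,3,4,5 (map FFFFFFF....)
[6] append(c, 3) — a=2 b=0,6 c=1,3,4,5,7,8,9 (map FFFFFFFFFF.)
[7] truncate(c, 3) — a=2 b=0,6 c=1,3,4 (map FFFFF.F....)
[8] append(a, 2) — a=2,5,7 b=0,6 c=1,3,4 (map FFFFFFFF...)
[9] unlink(c) — a=2,5,7 b=0,6 (map F.F..FFF...)
[10] append(b, 3) — a=2,5,7 b=0,6,1,3,4 (map FFFFFFFF...)
[11] truncate(b, 2) — a=2,5,7 b=0,6 (map F.F..FFF...)
[12] append(a, 1) — a=2,5,7,1 b=0,6 (map FFF..FFF...)

blocks(a) = [2, 5, 7, 1]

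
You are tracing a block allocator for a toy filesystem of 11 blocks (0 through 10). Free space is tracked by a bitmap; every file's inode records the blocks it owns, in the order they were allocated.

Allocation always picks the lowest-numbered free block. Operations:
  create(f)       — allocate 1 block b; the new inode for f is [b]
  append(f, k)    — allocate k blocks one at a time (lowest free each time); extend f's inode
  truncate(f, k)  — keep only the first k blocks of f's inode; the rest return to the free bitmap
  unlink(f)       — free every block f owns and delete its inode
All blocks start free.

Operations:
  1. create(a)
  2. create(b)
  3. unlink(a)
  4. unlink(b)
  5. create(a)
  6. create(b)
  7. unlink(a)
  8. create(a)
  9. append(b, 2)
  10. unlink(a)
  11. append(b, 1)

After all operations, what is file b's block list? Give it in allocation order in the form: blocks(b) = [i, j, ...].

create(a): bitmap=F.......... | a=[0]
create(b): bitmap=FF......... | a=[0] b=[1]
unlink(a): bitmap=.F......... | b=[1]
unlink(b): bitmap=........... | 
create(a): bitmap=F.......... | a=[0]
create(b): bitmap=FF......... | a=[0] b=[1]
unlink(a): bitmap=.F......... | b=[1]
create(a): bitmap=FF......... | a=[0] b=[1]
append(b, 2): bitmap=FFFF....... | a=[0] b=[1, 2, 3]
unlink(a): bitmap=.FFF....... | b=[1, 2, 3]
append(b, 1): bitmap=FFFF....... | b=[1, 2, 3, 0]

blocks(b) = [1, 2, 3, 0]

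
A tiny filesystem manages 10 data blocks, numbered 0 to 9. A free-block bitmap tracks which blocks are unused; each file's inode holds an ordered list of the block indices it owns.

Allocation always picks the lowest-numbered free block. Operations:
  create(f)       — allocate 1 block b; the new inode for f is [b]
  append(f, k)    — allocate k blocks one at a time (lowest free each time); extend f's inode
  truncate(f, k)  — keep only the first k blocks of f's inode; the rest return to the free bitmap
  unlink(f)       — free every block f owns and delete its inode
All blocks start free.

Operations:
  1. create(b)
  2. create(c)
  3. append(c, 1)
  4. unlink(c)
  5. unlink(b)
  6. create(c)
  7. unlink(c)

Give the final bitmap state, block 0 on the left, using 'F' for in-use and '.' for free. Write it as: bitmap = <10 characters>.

bitmap = ..........

create(b): bitmap=F......... | b=[0]
create(c): bitmap=FF........ | b=[0] c=[1]
append(c, 1): bitmap=FFF....... | b=[0] c=[1, 2]
unlink(c): bitmap=F......... | b=[0]
unlink(b): bitmap=.......... | 
create(c): bitmap=F......... | c=[0]
unlink(c): bitmap=.......... | 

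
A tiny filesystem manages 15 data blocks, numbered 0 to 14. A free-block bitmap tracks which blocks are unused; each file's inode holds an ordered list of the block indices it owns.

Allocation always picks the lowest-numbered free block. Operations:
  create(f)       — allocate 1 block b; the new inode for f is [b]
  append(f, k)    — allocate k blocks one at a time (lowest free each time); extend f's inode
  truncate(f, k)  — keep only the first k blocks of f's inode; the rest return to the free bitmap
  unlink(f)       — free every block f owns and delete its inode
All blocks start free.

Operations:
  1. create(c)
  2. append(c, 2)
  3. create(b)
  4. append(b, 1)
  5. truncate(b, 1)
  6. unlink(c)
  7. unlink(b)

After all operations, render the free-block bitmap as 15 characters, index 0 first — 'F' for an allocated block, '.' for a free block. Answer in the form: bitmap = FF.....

bitmap = ...............

after create(c) → c:[0]  free=[F..............]
after append(c, 2) → c:[0, 1, 2]  free=[FFF............]
after create(b) → b:[3], c:[0, 1, 2]  free=[FFFF...........]
after append(b, 1) → b:[3, 4], c:[0, 1, 2]  free=[FFFFF..........]
after truncate(b, 1) → b:[3], c:[0, 1, 2]  free=[FFFF...........]
after unlink(c) → b:[3]  free=[...F...........]
after unlink(b) →   free=[...............]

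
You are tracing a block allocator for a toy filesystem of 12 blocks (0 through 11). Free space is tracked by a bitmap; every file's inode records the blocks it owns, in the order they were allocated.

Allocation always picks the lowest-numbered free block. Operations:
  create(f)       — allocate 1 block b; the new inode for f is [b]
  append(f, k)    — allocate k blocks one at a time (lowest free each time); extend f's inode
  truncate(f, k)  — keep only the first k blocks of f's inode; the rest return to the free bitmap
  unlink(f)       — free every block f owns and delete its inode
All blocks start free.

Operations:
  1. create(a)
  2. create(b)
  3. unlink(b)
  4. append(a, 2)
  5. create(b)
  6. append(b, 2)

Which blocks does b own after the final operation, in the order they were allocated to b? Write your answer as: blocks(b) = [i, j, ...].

blocks(b) = [3, 4, 5]

[1] create(a) — a=0 (map F...........)
[2] create(b) — a=0 b=1 (map FF..........)
[3] unlink(b) — a=0 (map F...........)
[4] append(a, 2) — a=0,1,2 (map FFF.........)
[5] create(b) — a=0,1,2 b=3 (map FFFF........)
[6] append(b, 2) — a=0,1,2 b=3,4,5 (map FFFFFF......)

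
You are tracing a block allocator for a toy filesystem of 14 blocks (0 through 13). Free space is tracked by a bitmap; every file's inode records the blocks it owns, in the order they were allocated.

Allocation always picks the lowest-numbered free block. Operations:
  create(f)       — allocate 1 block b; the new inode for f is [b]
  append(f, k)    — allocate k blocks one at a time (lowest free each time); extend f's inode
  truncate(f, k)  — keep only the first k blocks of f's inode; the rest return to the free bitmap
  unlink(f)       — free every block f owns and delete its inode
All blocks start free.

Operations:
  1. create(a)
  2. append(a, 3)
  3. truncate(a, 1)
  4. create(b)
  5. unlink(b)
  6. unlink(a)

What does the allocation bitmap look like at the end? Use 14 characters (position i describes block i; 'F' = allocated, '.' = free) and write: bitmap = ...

bitmap = ..............

after create(a) → a:[0]  free=[F.............]
after append(a, 3) → a:[0, 1, 2, 3]  free=[FFFF..........]
after truncate(a, 1) → a:[0]  free=[F.............]
after create(b) → a:[0], b:[1]  free=[FF............]
after unlink(b) → a:[0]  free=[F.............]
after unlink(a) →   free=[..............]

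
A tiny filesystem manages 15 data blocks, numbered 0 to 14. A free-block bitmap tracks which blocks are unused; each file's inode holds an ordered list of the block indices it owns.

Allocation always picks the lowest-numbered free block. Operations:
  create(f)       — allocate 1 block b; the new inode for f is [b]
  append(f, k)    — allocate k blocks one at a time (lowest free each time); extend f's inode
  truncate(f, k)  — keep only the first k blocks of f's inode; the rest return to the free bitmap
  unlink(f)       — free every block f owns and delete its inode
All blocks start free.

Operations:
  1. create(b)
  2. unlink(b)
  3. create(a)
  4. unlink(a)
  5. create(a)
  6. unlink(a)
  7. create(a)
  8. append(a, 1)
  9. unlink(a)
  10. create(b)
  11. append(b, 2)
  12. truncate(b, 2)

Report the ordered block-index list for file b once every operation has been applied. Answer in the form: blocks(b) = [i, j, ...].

blocks(b) = [0, 1]

after create(b) → b:[0]  free=[F..............]
after unlink(b) →   free=[...............]
after create(a) → a:[0]  free=[F..............]
after unlink(a) →   free=[...............]
after create(a) → a:[0]  free=[F..............]
after unlink(a) →   free=[...............]
after create(a) → a:[0]  free=[F..............]
after append(a, 1) → a:[0, 1]  free=[FF.............]
after unlink(a) →   free=[...............]
after create(b) → b:[0]  free=[F..............]
after append(b, 2) → b:[0, 1, 2]  free=[FFF............]
after truncate(b, 2) → b:[0, 1]  free=[FF.............]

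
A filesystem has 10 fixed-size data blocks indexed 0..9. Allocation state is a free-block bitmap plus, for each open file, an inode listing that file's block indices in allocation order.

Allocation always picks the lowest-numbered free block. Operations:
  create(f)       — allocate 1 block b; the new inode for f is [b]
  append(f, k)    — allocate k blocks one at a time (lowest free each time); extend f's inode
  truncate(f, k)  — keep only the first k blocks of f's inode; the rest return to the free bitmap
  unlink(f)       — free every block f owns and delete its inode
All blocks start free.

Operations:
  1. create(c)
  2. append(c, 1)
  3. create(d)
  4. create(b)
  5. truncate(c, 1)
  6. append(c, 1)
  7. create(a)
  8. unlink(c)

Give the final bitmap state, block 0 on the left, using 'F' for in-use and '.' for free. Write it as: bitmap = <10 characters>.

bitmap = ..FFF.....

  1. create(c)  ⇒  F.........  {c→[0]}
  2. append(c, 1)  ⇒  FF........  {c→[0, 1]}
  3. create(d)  ⇒  FFF.......  {c→[0, 1]; d→[2]}
  4. create(b)  ⇒  FFFF......  {b→[3]; c→[0, 1]; d→[2]}
  5. truncate(c, 1)  ⇒  F.FF......  {b→[3]; c→[0]; d→[2]}
  6. append(c, 1)  ⇒  FFFF......  {b→[3]; c→[0, 1]; d→[2]}
  7. create(a)  ⇒  FFFFF.....  {a→[4]; b→[3]; c→[0, 1]; d→[2]}
  8. unlink(c)  ⇒  ..FFF.....  {a→[4]; b→[3]; d→[2]}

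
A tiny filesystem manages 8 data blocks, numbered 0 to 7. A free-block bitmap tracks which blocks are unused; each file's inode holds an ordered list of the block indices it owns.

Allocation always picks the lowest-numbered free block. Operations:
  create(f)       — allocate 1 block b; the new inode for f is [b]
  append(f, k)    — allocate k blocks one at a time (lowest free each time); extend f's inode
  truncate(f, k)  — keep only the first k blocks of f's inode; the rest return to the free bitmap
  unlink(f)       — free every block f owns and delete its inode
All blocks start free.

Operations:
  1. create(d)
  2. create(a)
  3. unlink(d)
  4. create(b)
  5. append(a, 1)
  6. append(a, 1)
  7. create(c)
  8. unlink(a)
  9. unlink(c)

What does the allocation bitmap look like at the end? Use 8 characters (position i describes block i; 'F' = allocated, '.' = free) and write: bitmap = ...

bitmap = F.......

create(d): bitmap=F....... | d=[0]
create(a): bitmap=FF...... | a=[1] d=[0]
unlink(d): bitmap=.F...... | a=[1]
create(b): bitmap=FF...... | a=[1] b=[0]
append(a, 1): bitmap=FFF..... | a=[1, 2] b=[0]
append(a, 1): bitmap=FFFF.... | a=[1, 2, 3] b=[0]
create(c): bitmap=FFFFF... | a=[1, 2, 3] b=[0] c=[4]
unlink(a): bitmap=F...F... | b=[0] c=[4]
unlink(c): bitmap=F....... | b=[0]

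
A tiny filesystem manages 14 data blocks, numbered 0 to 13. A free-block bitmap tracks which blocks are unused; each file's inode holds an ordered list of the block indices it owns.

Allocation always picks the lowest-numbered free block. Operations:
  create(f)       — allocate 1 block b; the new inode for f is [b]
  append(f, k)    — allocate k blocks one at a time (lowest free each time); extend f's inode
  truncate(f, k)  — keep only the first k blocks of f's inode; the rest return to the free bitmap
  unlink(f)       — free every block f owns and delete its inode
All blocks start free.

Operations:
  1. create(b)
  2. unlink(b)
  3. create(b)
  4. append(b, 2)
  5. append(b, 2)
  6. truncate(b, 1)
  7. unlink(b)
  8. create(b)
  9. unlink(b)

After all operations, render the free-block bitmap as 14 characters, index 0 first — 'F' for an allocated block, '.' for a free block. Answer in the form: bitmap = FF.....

bitmap = ..............

after create(b) → b:[0]  free=[F.............]
after unlink(b) →   free=[..............]
after create(b) → b:[0]  free=[F.............]
after append(b, 2) → b:[0, 1, 2]  free=[FFF...........]
after append(b, 2) → b:[0, 1, 2, 3, 4]  free=[FFFFF.........]
after truncate(b, 1) → b:[0]  free=[F.............]
after unlink(b) →   free=[..............]
after create(b) → b:[0]  free=[F.............]
after unlink(b) →   free=[..............]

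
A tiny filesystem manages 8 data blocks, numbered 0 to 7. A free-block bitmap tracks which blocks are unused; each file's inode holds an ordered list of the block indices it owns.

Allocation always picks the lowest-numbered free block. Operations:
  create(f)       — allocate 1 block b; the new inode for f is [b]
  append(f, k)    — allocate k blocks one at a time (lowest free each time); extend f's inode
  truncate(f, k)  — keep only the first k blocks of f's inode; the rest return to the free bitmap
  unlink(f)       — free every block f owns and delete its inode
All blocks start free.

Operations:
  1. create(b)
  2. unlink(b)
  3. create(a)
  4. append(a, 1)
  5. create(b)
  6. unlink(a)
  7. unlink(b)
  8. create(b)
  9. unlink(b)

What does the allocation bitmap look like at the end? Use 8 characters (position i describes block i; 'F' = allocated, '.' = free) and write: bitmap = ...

bitmap = ........

create(b): bitmap=F....... | b=[0]
unlink(b): bitmap=........ | 
create(a): bitmap=F....... | a=[0]
append(a, 1): bitmap=FF...... | a=[0, 1]
create(b): bitmap=FFF..... | a=[0, 1] b=[2]
unlink(a): bitmap=..F..... | b=[2]
unlink(b): bitmap=........ | 
create(b): bitmap=F....... | b=[0]
unlink(b): bitmap=........ | 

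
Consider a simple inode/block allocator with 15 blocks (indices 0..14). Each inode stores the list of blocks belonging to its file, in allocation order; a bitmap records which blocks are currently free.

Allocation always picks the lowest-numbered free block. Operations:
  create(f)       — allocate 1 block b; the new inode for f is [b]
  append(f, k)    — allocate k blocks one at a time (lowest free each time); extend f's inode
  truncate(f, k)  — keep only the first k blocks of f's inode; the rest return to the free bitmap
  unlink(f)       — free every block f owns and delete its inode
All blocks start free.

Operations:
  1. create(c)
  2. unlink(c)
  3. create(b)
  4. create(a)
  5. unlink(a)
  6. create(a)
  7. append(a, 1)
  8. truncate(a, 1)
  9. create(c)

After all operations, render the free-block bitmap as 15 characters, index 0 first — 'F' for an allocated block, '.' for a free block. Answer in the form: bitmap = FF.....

bitmap = FFF............

create(c): bitmap=F.............. | c=[0]
unlink(c): bitmap=............... | 
create(b): bitmap=F.............. | b=[0]
create(a): bitmap=FF............. | a=[1] b=[0]
unlink(a): bitmap=F.............. | b=[0]
create(a): bitmap=FF............. | a=[1] b=[0]
append(a, 1): bitmap=FFF............ | a=[1, 2] b=[0]
truncate(a, 1): bitmap=FF............. | a=[1] b=[0]
create(c): bitmap=FFF............ | a=[1] b=[0] c=[2]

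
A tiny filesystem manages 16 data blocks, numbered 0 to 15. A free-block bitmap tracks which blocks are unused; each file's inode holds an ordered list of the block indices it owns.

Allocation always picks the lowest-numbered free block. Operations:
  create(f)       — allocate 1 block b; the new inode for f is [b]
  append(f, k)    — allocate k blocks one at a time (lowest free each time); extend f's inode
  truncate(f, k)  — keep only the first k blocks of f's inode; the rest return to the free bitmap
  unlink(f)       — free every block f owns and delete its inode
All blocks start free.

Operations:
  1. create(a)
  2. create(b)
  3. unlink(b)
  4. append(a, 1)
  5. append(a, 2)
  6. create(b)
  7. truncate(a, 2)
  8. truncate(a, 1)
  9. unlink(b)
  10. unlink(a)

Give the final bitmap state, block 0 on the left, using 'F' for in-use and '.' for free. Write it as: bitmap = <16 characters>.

bitmap = ................

create(a): bitmap=F............... | a=[0]
create(b): bitmap=FF.............. | a=[0] b=[1]
unlink(b): bitmap=F............... | a=[0]
append(a, 1): bitmap=FF.............. | a=[0, 1]
append(a, 2): bitmap=FFFF............ | a=[0, 1, 2, 3]
create(b): bitmap=FFFFF........... | a=[0, 1, 2, 3] b=[4]
truncate(a, 2): bitmap=FF..F........... | a=[0, 1] b=[4]
truncate(a, 1): bitmap=F...F........... | a=[0] b=[4]
unlink(b): bitmap=F............... | a=[0]
unlink(a): bitmap=................ | 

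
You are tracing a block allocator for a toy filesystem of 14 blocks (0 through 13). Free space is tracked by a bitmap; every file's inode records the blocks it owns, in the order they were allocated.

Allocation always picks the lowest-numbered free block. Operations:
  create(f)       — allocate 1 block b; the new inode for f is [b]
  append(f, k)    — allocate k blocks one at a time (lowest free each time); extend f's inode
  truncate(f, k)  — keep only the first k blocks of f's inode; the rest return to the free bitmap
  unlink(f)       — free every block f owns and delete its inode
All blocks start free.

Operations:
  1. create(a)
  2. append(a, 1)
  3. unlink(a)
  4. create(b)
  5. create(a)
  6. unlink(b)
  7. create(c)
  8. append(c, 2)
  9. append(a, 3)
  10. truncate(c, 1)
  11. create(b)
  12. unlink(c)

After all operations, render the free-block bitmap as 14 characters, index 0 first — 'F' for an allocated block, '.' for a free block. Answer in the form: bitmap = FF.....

bitmap = .FF.FFF.......

after create(a) → a:[0]  free=[F.............]
after append(a, 1) → a:[0, 1]  free=[FF............]
after unlink(a) →   free=[..............]
after create(b) → b:[0]  free=[F.............]
after create(a) → a:[1], b:[0]  free=[FF............]
after unlink(b) → a:[1]  free=[.F............]
after create(c) → a:[1], c:[0]  free=[FF............]
after append(c, 2) → a:[1], c:[0, 2, 3]  free=[FFFF..........]
after append(a, 3) → a:[1, 4, 5, 6], c:[0, 2, 3]  free=[FFFFFFF.......]
after truncate(c, 1) → a:[1, 4, 5, 6], c:[0]  free=[FF..FFF.......]
after create(b) → a:[1, 4, 5, 6], b:[2], c:[0]  free=[FFF.FFF.......]
after unlink(c) → a:[1, 4, 5, 6], b:[2]  free=[.FF.FFF.......]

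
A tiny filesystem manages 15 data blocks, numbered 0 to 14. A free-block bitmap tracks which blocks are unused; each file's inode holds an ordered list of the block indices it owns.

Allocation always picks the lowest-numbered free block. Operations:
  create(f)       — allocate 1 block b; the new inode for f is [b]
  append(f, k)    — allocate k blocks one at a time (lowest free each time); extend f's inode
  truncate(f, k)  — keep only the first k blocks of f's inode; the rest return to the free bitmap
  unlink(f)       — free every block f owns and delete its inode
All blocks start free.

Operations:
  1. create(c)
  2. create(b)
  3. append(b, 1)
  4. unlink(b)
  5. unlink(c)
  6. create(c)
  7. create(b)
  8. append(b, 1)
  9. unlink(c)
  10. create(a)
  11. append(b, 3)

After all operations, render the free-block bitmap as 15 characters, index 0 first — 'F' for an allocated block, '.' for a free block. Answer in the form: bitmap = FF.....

bitmap = FFFFFF.........

  1. create(c)  ⇒  F..............  {c→[0]}
  2. create(b)  ⇒  FF.............  {b→[1]; c→[0]}
  3. append(b, 1)  ⇒  FFF............  {b→[1, 2]; c→[0]}
  4. unlink(b)  ⇒  F..............  {c→[0]}
  5. unlink(c)  ⇒  ...............  {}
  6. create(c)  ⇒  F..............  {c→[0]}
  7. create(b)  ⇒  FF.............  {b→[1]; c→[0]}
  8. append(b, 1)  ⇒  FFF............  {b→[1, 2]; c→[0]}
  9. unlink(c)  ⇒  .FF............  {b→[1, 2]}
  10. create(a)  ⇒  FFF............  {a→[0]; b→[1, 2]}
  11. append(b, 3)  ⇒  FFFFFF.........  {a→[0]; b→[1, 2, 3, 4, 5]}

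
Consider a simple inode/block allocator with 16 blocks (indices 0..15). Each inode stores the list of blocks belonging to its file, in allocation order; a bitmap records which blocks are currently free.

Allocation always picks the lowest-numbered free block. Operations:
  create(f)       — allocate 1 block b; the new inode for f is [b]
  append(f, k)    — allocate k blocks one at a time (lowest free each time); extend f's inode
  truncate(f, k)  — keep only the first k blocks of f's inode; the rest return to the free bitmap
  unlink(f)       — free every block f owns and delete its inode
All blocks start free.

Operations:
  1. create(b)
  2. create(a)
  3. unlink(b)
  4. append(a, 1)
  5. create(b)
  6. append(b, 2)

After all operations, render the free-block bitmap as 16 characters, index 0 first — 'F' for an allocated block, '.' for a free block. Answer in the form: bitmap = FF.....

bitmap = FFFFF...........

  1. create(b)  ⇒  F...............  {b→[0]}
  2. create(a)  ⇒  FF..............  {a→[1]; b→[0]}
  3. unlink(b)  ⇒  .F..............  {a→[1]}
  4. append(a, 1)  ⇒  FF..............  {a→[1, 0]}
  5. create(b)  ⇒  FFF.............  {a→[1, 0]; b→[2]}
  6. append(b, 2)  ⇒  FFFFF...........  {a→[1, 0]; b→[2, 3, 4]}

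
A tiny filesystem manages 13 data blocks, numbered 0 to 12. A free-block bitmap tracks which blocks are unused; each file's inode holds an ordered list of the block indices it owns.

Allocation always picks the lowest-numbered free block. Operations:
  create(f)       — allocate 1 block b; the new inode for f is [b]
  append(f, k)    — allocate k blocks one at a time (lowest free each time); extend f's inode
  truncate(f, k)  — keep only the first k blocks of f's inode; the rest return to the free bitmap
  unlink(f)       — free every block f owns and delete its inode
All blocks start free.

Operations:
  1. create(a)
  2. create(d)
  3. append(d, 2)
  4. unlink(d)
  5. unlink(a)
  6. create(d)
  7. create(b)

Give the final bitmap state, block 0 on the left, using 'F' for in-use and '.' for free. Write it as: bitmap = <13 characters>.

after create(a) → a:[0]  free=[F............]
after create(d) → a:[0], d:[1]  free=[FF...........]
after append(d, 2) → a:[0], d:[1, 2, 3]  free=[FFFF.........]
after unlink(d) → a:[0]  free=[F............]
after unlink(a) →   free=[.............]
after create(d) → d:[0]  free=[F............]
after create(b) → b:[1], d:[0]  free=[FF...........]

bitmap = FF...........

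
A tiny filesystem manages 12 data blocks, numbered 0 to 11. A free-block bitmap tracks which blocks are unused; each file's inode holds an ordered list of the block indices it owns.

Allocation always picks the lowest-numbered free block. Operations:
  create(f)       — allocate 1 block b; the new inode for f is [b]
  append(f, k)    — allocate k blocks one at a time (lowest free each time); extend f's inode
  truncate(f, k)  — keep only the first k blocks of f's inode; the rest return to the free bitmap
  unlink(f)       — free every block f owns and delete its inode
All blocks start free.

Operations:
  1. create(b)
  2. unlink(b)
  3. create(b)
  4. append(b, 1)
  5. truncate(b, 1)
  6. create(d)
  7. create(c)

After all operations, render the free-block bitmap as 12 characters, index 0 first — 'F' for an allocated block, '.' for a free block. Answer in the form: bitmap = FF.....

  1. create(b)  ⇒  F...........  {b→[0]}
  2. unlink(b)  ⇒  ............  {}
  3. create(b)  ⇒  F...........  {b→[0]}
  4. append(b, 1)  ⇒  FF..........  {b→[0, 1]}
  5. truncate(b, 1)  ⇒  F...........  {b→[0]}
  6. create(d)  ⇒  FF..........  {b→[0]; d→[1]}
  7. create(c)  ⇒  FFF.........  {b→[0]; c→[2]; d→[1]}

bitmap = FFF.........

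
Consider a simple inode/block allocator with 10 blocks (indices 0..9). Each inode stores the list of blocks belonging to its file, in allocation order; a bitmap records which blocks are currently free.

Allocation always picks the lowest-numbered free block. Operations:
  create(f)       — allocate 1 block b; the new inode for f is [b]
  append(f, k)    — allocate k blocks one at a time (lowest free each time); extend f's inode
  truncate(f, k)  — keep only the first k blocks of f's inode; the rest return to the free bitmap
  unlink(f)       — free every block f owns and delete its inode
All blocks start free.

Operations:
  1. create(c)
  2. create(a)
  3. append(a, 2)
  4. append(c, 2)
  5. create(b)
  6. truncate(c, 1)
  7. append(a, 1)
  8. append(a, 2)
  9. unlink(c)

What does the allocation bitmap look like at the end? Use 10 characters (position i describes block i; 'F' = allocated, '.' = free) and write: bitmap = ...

after create(c) → c:[0]  free=[F.........]
after create(a) → a:[1], c:[0]  free=[FF........]
after append(a, 2) → a:[1, 2, 3], c:[0]  free=[FFFF......]
after append(c, 2) → a:[1, 2, 3], c:[0, 4, 5]  free=[FFFFFF....]
after create(b) → a:[1, 2, 3], b:[6], c:[0, 4, 5]  free=[FFFFFFF...]
after truncate(c, 1) → a:[1, 2, 3], b:[6], c:[0]  free=[FFFF..F...]
after append(a, 1) → a:[1, 2, 3, 4], b:[6], c:[0]  free=[FFFFF.F...]
after append(a, 2) → a:[1, 2, 3, 4, 5, 7], b:[6], c:[0]  free=[FFFFFFFF..]
after unlink(c) → a:[1, 2, 3, 4, 5, 7], b:[6]  free=[.FFFFFFF..]

bitmap = .FFFFFFF..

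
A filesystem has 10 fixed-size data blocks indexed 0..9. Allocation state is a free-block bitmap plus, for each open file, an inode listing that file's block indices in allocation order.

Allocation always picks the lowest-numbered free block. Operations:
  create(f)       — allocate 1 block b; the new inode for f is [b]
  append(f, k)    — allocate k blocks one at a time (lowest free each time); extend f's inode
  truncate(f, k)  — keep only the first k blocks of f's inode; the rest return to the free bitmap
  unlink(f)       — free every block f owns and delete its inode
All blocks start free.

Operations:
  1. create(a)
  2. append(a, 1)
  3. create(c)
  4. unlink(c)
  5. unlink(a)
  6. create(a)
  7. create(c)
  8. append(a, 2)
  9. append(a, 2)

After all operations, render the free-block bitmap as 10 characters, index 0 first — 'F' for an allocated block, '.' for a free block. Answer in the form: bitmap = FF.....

  1. create(a)  ⇒  F.........  {a→[0]}
  2. append(a, 1)  ⇒  FF........  {a→[0, 1]}
  3. create(c)  ⇒  FFF.......  {a→[0, 1]; c→[2]}
  4. unlink(c)  ⇒  FF........  {a→[0, 1]}
  5. unlink(a)  ⇒  ..........  {}
  6. create(a)  ⇒  F.........  {a→[0]}
  7. create(c)  ⇒  FF........  {a→[0]; c→[1]}
  8. append(a, 2)  ⇒  FFFF......  {a→[0, 2, 3]; c→[1]}
  9. append(a, 2)  ⇒  FFFFFF....  {a→[0, 2, 3, 4, 5]; c→[1]}

bitmap = FFFFFF....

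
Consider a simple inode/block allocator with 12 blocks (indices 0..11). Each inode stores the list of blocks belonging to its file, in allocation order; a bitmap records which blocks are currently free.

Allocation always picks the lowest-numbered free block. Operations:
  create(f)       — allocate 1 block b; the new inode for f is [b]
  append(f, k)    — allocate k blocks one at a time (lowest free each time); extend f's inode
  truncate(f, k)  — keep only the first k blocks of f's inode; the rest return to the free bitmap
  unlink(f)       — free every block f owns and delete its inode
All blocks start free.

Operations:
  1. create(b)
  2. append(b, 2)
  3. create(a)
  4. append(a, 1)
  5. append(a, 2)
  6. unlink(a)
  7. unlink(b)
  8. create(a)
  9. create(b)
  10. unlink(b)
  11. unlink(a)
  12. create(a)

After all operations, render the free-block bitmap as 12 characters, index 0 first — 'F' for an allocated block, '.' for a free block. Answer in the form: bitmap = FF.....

  1. create(b)  ⇒  F...........  {b→[0]}
  2. append(b, 2)  ⇒  FFF.........  {b→[0, 1, 2]}
  3. create(a)  ⇒  FFFF........  {a→[3]; b→[0, 1, 2]}
  4. append(a, 1)  ⇒  FFFFF.......  {a→[3, 4]; b→[0, 1, 2]}
  5. append(a, 2)  ⇒  FFFFFFF.....  {a→[3, 4, 5, 6]; b→[0, 1, 2]}
  6. unlink(a)  ⇒  FFF.........  {b→[0, 1, 2]}
  7. unlink(b)  ⇒  ............  {}
  8. create(a)  ⇒  F...........  {a→[0]}
  9. create(b)  ⇒  FF..........  {a→[0]; b→[1]}
  10. unlink(b)  ⇒  F...........  {a→[0]}
  11. unlink(a)  ⇒  ............  {}
  12. create(a)  ⇒  F...........  {a→[0]}

bitmap = F...........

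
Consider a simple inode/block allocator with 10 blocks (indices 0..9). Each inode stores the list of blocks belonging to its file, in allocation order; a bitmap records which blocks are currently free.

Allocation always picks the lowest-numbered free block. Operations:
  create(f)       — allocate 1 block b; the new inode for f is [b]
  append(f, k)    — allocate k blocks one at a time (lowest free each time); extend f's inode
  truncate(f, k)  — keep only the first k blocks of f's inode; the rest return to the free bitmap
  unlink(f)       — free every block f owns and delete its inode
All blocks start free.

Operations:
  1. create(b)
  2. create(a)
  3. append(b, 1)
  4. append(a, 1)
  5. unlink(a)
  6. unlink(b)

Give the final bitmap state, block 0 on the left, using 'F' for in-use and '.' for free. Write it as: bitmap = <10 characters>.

after create(b) → b:[0]  free=[F.........]
after create(a) → a:[1], b:[0]  free=[FF........]
after append(b, 1) → a:[1], b:[0, 2]  free=[FFF.......]
after append(a, 1) → a:[1, 3], b:[0, 2]  free=[FFFF......]
after unlink(a) → b:[0, 2]  free=[F.F.......]
after unlink(b) →   free=[..........]

bitmap = ..........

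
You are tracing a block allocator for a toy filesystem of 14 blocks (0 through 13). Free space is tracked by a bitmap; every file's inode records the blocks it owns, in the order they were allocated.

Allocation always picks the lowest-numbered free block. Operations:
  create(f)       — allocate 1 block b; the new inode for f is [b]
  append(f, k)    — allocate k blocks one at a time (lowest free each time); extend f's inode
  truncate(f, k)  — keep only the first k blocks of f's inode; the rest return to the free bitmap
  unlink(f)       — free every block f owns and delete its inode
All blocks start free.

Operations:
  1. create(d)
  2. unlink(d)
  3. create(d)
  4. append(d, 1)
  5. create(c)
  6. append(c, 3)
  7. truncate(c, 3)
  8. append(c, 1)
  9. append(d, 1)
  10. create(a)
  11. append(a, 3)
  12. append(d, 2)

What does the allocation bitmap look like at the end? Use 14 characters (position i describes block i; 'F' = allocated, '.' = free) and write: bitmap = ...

  1. create(d)  ⇒  F.............  {d→[0]}
  2. unlink(d)  ⇒  ..............  {}
  3. create(d)  ⇒  F.............  {d→[0]}
  4. append(d, 1)  ⇒  FF............  {d→[0, 1]}
  5. create(c)  ⇒  FFF...........  {c→[2]; d→[0, 1]}
  6. append(c, 3)  ⇒  FFFFFF........  {c→[2, 3, 4, 5]; d→[0, 1]}
  7. truncate(c, 3)  ⇒  FFFFF.........  {c→[2, 3, 4]; d→[0, 1]}
  8. append(c, 1)  ⇒  FFFFFF........  {c→[2, 3, 4, 5]; d→[0, 1]}
  9. append(d, 1)  ⇒  FFFFFFF.......  {c→[2, 3, 4, 5]; d→[0, 1, 6]}
  10. create(a)  ⇒  FFFFFFFF......  {a→[7]; c→[2, 3, 4, 5]; d→[0, 1, 6]}
  11. append(a, 3)  ⇒  FFFFFFFFFFF...  {a→[7, 8, 9, 10]; c→[2, 3, 4, 5]; d→[0, 1, 6]}
  12. append(d, 2)  ⇒  FFFFFFFFFFFFF.  {a→[7, 8, 9, 10]; c→[2, 3, 4, 5]; d→[0, 1, 6, 11, 12]}

bitmap = FFFFFFFFFFFFF.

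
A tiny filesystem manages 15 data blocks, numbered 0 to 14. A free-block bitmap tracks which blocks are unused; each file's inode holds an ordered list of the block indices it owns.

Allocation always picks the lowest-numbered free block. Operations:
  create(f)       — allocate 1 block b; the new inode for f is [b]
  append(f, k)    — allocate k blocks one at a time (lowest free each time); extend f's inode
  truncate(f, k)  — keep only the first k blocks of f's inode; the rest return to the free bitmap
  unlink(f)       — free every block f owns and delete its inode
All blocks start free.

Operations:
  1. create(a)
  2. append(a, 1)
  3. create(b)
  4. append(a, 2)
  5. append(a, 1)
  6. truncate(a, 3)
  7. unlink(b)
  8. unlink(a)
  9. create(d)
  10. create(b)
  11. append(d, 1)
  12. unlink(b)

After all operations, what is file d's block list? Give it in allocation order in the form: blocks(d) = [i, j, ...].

[1] create(a) — a=0 (map F..............)
[2] append(a, 1) — a=0,1 (map FF.............)
[3] create(b) — a=0,1 b=2 (map FFF............)
[4] append(a, 2) — a=0,1,3,4 b=2 (map FFFFF..........)
[5] append(a, 1) — a=0,1,3,4,5 b=2 (map FFFFFF.........)
[6] truncate(a, 3) — a=0,1,3 b=2 (map FFFF...........)
[7] unlink(b) — a=0,1,3 (map FF.F...........)
[8] unlink(a) —  (map ...............)
[9] create(d) — d=0 (map F..............)
[10] create(b) — b=1 d=0 (map FF.............)
[11] append(d, 1) — b=1 d=0,2 (map FFF............)
[12] unlink(b) — d=0,2 (map F.F............)

blocks(d) = [0, 2]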